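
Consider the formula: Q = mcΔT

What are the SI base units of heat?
Units of each symbol in Q = mcΔT:
  m (mass): kg
  c (specific heat capacity, in J/(kg·K)): m²/(s²·K)
  ΔT (temperature change): K

Multiplying the contributions: [kg] · [m²/(s²·K)] · [K]
Adding exponents of each base unit: kg: 1, m: 2, s: -2
SI base units of heat: kg·m²/s²

Answer: kg·m²/s²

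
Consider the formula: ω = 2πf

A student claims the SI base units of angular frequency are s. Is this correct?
Units of each symbol in ω = 2πf:
  f (frequency): 1/s
  The factor 2π is dimensionless.

Multiplying the contributions: [1/s]
Adding exponents of each base unit: s: -1
SI base units of angular frequency: 1/s

The claimed units s (exponents s: 1) do not match the derived units 1/s (exponents s: -1), so the claim is incorrect.

Answer: No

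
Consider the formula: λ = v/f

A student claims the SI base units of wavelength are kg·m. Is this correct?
Units of each symbol in λ = v/f:
  v (wave speed): m/s
  f (frequency): 1/s  → in the denominator, contributes s

Multiplying the contributions: [m/s] · [s]
Adding exponents of each base unit: m: 1
SI base units of wavelength: m

The claimed units kg·m (exponents kg: 1, m: 1) do not match the derived units m (exponents m: 1), so the claim is incorrect.

Answer: No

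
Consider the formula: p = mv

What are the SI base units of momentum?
Units of each symbol in p = mv:
  m (mass): kg
  v (velocity): m/s

Multiplying the contributions: [kg] · [m/s]
Adding exponents of each base unit: kg: 1, m: 1, s: -1
SI base units of momentum: kg·m/s

Answer: kg·m/s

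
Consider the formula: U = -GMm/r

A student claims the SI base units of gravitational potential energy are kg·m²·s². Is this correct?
Units of each symbol in U = -GMm/r:
  G (gravitational constant): m³/(kg·s²)
  M (mass): kg
  m (mass): kg
  r (distance): m  → in the denominator, contributes 1/m
  The minus sign does not affect the units.

Multiplying the contributions: [m³/(kg·s²)] · [kg] · [kg] · [1/m]
Adding exponents of each base unit: kg: 1, m: 2, s: -2
SI base units of gravitational potential energy: kg·m²/s²

The claimed units kg·m²·s² (exponents kg: 1, m: 2, s: 2) do not match the derived units kg·m²/s² (exponents kg: 1, m: 2, s: -2), so the claim is incorrect.

Answer: No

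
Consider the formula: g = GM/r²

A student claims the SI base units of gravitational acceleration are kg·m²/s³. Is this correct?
Units of each symbol in g = GM/r²:
  G (gravitational constant): m³/(kg·s²)
  M (mass): kg
  r (distance): m  → to the power 2 in the denominator, contributes 1/m²

Multiplying the contributions: [m³/(kg·s²)] · [kg] · [1/m²]
Adding exponents of each base unit: m: 1, s: -2
SI base units of gravitational acceleration: m/s²

The claimed units kg·m²/s³ (exponents kg: 1, m: 2, s: -3) do not match the derived units m/s² (exponents m: 1, s: -2), so the claim is incorrect.

Answer: No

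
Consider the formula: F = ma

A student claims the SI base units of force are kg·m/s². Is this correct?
Units of each symbol in F = ma:
  m (mass): kg
  a (acceleration): m/s²

Multiplying the contributions: [kg] · [m/s²]
Adding exponents of each base unit: kg: 1, m: 1, s: -2
SI base units of force: kg·m/s²

The claimed units kg·m/s² match the derived units, so the claim is correct.

Answer: Yes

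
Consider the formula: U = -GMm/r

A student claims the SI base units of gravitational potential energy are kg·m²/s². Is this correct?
Units of each symbol in U = -GMm/r:
  G (gravitational constant): m³/(kg·s²)
  M (mass): kg
  m (mass): kg
  r (distance): m  → in the denominator, contributes 1/m
  The minus sign does not affect the units.

Multiplying the contributions: [m³/(kg·s²)] · [kg] · [kg] · [1/m]
Adding exponents of each base unit: kg: 1, m: 2, s: -2
SI base units of gravitational potential energy: kg·m²/s²

The claimed units kg·m²/s² match the derived units, so the claim is correct.

Answer: Yes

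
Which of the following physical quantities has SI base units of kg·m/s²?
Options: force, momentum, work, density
Checking the SI base units of each option:
  force (F = ma): kg·m/s²  ✓ matches
  momentum (p = mv): kg·m/s  ✗
  work (W = Fd): kg·m²/s²  ✗
  density (ρ = m/V): kg/m³  ✗

Only force has units kg·m/s².

Answer: force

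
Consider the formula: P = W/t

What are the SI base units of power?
Units of each symbol in P = W/t:
  W (work): kg·m²/s²
  t (time): s  → in the denominator, contributes 1/s

Multiplying the contributions: [kg·m²/s²] · [1/s]
Adding exponents of each base unit: kg: 1, m: 2, s: -3
SI base units of power: kg·m²/s³

Answer: kg·m²/s³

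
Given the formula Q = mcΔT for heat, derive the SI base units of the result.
Units of each symbol in Q = mcΔT:
  m (mass): kg
  c (specific heat capacity, in J/(kg·K)): m²/(s²·K)
  ΔT (temperature change): K

Multiplying the contributions: [kg] · [m²/(s²·K)] · [K]
Adding exponents of each base unit: kg: 1, m: 2, s: -2
SI base units of heat: kg·m²/s²

Answer: kg·m²/s²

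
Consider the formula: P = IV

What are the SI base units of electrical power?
Units of each symbol in P = IV:
  I (current): A
  V (voltage, in volts): kg·m²/(s³·A)

Multiplying the contributions: [A] · [kg·m²/(s³·A)]
Adding exponents of each base unit: kg: 1, m: 2, s: -3
SI base units of electrical power: kg·m²/s³

Answer: kg·m²/s³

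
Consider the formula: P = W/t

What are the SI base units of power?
Units of each symbol in P = W/t:
  W (work): kg·m²/s²
  t (time): s  → in the denominator, contributes 1/s

Multiplying the contributions: [kg·m²/s²] · [1/s]
Adding exponents of each base unit: kg: 1, m: 2, s: -3
SI base units of power: kg·m²/s³

Answer: kg·m²/s³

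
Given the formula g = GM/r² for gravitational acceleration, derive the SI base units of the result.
Units of each symbol in g = GM/r²:
  G (gravitational constant): m³/(kg·s²)
  M (mass): kg
  r (distance): m  → to the power 2 in the denominator, contributes 1/m²

Multiplying the contributions: [m³/(kg·s²)] · [kg] · [1/m²]
Adding exponents of each base unit: m: 1, s: -2
SI base units of gravitational acceleration: m/s²

Answer: m/s²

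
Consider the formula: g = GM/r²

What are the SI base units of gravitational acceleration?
Units of each symbol in g = GM/r²:
  G (gravitational constant): m³/(kg·s²)
  M (mass): kg
  r (distance): m  → to the power 2 in the denominator, contributes 1/m²

Multiplying the contributions: [m³/(kg·s²)] · [kg] · [1/m²]
Adding exponents of each base unit: m: 1, s: -2
SI base units of gravitational acceleration: m/s²

Answer: m/s²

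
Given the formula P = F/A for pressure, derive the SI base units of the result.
Units of each symbol in P = F/A:
  F (force): kg·m/s²
  A (area): m²  → in the denominator, contributes 1/m²

Multiplying the contributions: [kg·m/s²] · [1/m²]
Adding exponents of each base unit: kg: 1, m: -1, s: -2
SI base units of pressure: kg/(m·s²)

Answer: kg/(m·s²)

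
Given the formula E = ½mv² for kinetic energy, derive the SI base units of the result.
Units of each symbol in E = ½mv²:
  m (mass): kg
  v (speed): m/s  → to the power 2, contributes m²/s²
  The factor ½ is dimensionless.

Multiplying the contributions: [kg] · [m²/s²]
Adding exponents of each base unit: kg: 1, m: 2, s: -2
SI base units of kinetic energy: kg·m²/s²

Answer: kg·m²/s²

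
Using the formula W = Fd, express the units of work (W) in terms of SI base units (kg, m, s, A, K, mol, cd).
Units of each symbol in W = Fd:
  F (force): kg·m/s²
  d (displacement): m

Multiplying the contributions: [kg·m/s²] · [m]
Adding exponents of each base unit: kg: 1, m: 2, s: -2
SI base units of work: kg·m²/s²

Answer: kg·m²/s²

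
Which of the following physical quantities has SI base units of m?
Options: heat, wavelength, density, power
Checking the SI base units of each option:
  heat (Q = mcΔT): kg·m²/s²  ✗
  wavelength (λ = v/f): m  ✓ matches
  density (ρ = m/V): kg/m³  ✗
  power (P = W/t): kg·m²/s³  ✗

Only wavelength has units m.

Answer: wavelength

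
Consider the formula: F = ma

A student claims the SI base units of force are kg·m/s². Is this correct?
Units of each symbol in F = ma:
  m (mass): kg
  a (acceleration): m/s²

Multiplying the contributions: [kg] · [m/s²]
Adding exponents of each base unit: kg: 1, m: 1, s: -2
SI base units of force: kg·m/s²

The claimed units kg·m/s² match the derived units, so the claim is correct.

Answer: Yes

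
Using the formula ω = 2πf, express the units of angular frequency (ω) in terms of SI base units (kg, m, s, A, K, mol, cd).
Units of each symbol in ω = 2πf:
  f (frequency): 1/s
  The factor 2π is dimensionless.

Multiplying the contributions: [1/s]
Adding exponents of each base unit: s: -1
SI base units of angular frequency: 1/s

Answer: 1/s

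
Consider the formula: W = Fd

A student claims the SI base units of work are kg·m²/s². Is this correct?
Units of each symbol in W = Fd:
  F (force): kg·m/s²
  d (displacement): m

Multiplying the contributions: [kg·m/s²] · [m]
Adding exponents of each base unit: kg: 1, m: 2, s: -2
SI base units of work: kg·m²/s²

The claimed units kg·m²/s² match the derived units, so the claim is correct.

Answer: Yes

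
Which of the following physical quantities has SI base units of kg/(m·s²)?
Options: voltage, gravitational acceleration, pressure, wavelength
Checking the SI base units of each option:
  voltage (V = IR): kg·m²/(s³·A)  ✗
  gravitational acceleration (g = GM/r²): m/s²  ✗
  pressure (P = F/A): kg/(m·s²)  ✓ matches
  wavelength (λ = v/f): m  ✗

Only pressure has units kg/(m·s²).

Answer: pressure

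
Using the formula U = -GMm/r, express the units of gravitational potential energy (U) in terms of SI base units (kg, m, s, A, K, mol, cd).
Units of each symbol in U = -GMm/r:
  G (gravitational constant): m³/(kg·s²)
  M (mass): kg
  m (mass): kg
  r (distance): m  → in the denominator, contributes 1/m
  The minus sign does not affect the units.

Multiplying the contributions: [m³/(kg·s²)] · [kg] · [kg] · [1/m]
Adding exponents of each base unit: kg: 1, m: 2, s: -2
SI base units of gravitational potential energy: kg·m²/s²

Answer: kg·m²/s²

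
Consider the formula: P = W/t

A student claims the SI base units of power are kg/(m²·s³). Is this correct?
Units of each symbol in P = W/t:
  W (work): kg·m²/s²
  t (time): s  → in the denominator, contributes 1/s

Multiplying the contributions: [kg·m²/s²] · [1/s]
Adding exponents of each base unit: kg: 1, m: 2, s: -3
SI base units of power: kg·m²/s³

The claimed units kg/(m²·s³) (exponents kg: 1, m: -2, s: -3) do not match the derived units kg·m²/s³ (exponents kg: 1, m: 2, s: -3), so the claim is incorrect.

Answer: No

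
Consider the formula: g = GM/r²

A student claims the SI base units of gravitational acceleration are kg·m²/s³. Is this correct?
Units of each symbol in g = GM/r²:
  G (gravitational constant): m³/(kg·s²)
  M (mass): kg
  r (distance): m  → to the power 2 in the denominator, contributes 1/m²

Multiplying the contributions: [m³/(kg·s²)] · [kg] · [1/m²]
Adding exponents of each base unit: m: 1, s: -2
SI base units of gravitational acceleration: m/s²

The claimed units kg·m²/s³ (exponents kg: 1, m: 2, s: -3) do not match the derived units m/s² (exponents m: 1, s: -2), so the claim is incorrect.

Answer: No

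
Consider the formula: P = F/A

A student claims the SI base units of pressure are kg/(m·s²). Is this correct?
Units of each symbol in P = F/A:
  F (force): kg·m/s²
  A (area): m²  → in the denominator, contributes 1/m²

Multiplying the contributions: [kg·m/s²] · [1/m²]
Adding exponents of each base unit: kg: 1, m: -1, s: -2
SI base units of pressure: kg/(m·s²)

The claimed units kg/(m·s²) match the derived units, so the claim is correct.

Answer: Yes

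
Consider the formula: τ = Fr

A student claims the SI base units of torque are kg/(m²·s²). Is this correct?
Units of each symbol in τ = Fr:
  F (force): kg·m/s²
  r (lever arm): m

Multiplying the contributions: [kg·m/s²] · [m]
Adding exponents of each base unit: kg: 1, m: 2, s: -2
SI base units of torque: kg·m²/s²

The claimed units kg/(m²·s²) (exponents kg: 1, m: -2, s: -2) do not match the derived units kg·m²/s² (exponents kg: 1, m: 2, s: -2), so the claim is incorrect.

Answer: No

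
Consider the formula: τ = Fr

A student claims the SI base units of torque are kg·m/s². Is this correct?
Units of each symbol in τ = Fr:
  F (force): kg·m/s²
  r (lever arm): m

Multiplying the contributions: [kg·m/s²] · [m]
Adding exponents of each base unit: kg: 1, m: 2, s: -2
SI base units of torque: kg·m²/s²

The claimed units kg·m/s² (exponents kg: 1, m: 1, s: -2) do not match the derived units kg·m²/s² (exponents kg: 1, m: 2, s: -2), so the claim is incorrect.

Answer: No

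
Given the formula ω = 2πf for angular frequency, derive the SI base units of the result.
Units of each symbol in ω = 2πf:
  f (frequency): 1/s
  The factor 2π is dimensionless.

Multiplying the contributions: [1/s]
Adding exponents of each base unit: s: -1
SI base units of angular frequency: 1/s

Answer: 1/s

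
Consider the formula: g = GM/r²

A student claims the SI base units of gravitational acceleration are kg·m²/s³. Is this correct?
Units of each symbol in g = GM/r²:
  G (gravitational constant): m³/(kg·s²)
  M (mass): kg
  r (distance): m  → to the power 2 in the denominator, contributes 1/m²

Multiplying the contributions: [m³/(kg·s²)] · [kg] · [1/m²]
Adding exponents of each base unit: m: 1, s: -2
SI base units of gravitational acceleration: m/s²

The claimed units kg·m²/s³ (exponents kg: 1, m: 2, s: -3) do not match the derived units m/s² (exponents m: 1, s: -2), so the claim is incorrect.

Answer: No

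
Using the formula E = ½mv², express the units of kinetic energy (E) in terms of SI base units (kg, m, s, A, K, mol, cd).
Units of each symbol in E = ½mv²:
  m (mass): kg
  v (speed): m/s  → to the power 2, contributes m²/s²
  The factor ½ is dimensionless.

Multiplying the contributions: [kg] · [m²/s²]
Adding exponents of each base unit: kg: 1, m: 2, s: -2
SI base units of kinetic energy: kg·m²/s²

Answer: kg·m²/s²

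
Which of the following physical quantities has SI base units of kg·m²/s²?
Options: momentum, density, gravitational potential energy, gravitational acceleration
Checking the SI base units of each option:
  momentum (p = mv): kg·m/s  ✗
  density (ρ = m/V): kg/m³  ✗
  gravitational potential energy (U = -GMm/r): kg·m²/s²  ✓ matches
  gravitational acceleration (g = GM/r²): m/s²  ✗

Only gravitational potential energy has units kg·m²/s².

Answer: gravitational potential energy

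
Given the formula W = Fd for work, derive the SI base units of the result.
Units of each symbol in W = Fd:
  F (force): kg·m/s²
  d (displacement): m

Multiplying the contributions: [kg·m/s²] · [m]
Adding exponents of each base unit: kg: 1, m: 2, s: -2
SI base units of work: kg·m²/s²

Answer: kg·m²/s²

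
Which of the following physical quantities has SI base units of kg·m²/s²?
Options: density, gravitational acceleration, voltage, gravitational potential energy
Checking the SI base units of each option:
  density (ρ = m/V): kg/m³  ✗
  gravitational acceleration (g = GM/r²): m/s²  ✗
  voltage (V = IR): kg·m²/(s³·A)  ✗
  gravitational potential energy (U = -GMm/r): kg·m²/s²  ✓ matches

Only gravitational potential energy has units kg·m²/s².

Answer: gravitational potential energy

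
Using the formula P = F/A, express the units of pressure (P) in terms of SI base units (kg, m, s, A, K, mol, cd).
Units of each symbol in P = F/A:
  F (force): kg·m/s²
  A (area): m²  → in the denominator, contributes 1/m²

Multiplying the contributions: [kg·m/s²] · [1/m²]
Adding exponents of each base unit: kg: 1, m: -1, s: -2
SI base units of pressure: kg/(m·s²)

Answer: kg/(m·s²)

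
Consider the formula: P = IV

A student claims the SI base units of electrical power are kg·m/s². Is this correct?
Units of each symbol in P = IV:
  I (current): A
  V (voltage, in volts): kg·m²/(s³·A)

Multiplying the contributions: [A] · [kg·m²/(s³·A)]
Adding exponents of each base unit: kg: 1, m: 2, s: -3
SI base units of electrical power: kg·m²/s³

The claimed units kg·m/s² (exponents kg: 1, m: 1, s: -2) do not match the derived units kg·m²/s³ (exponents kg: 1, m: 2, s: -3), so the claim is incorrect.

Answer: No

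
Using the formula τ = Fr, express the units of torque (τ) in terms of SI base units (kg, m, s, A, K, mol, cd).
Units of each symbol in τ = Fr:
  F (force): kg·m/s²
  r (lever arm): m

Multiplying the contributions: [kg·m/s²] · [m]
Adding exponents of each base unit: kg: 1, m: 2, s: -2
SI base units of torque: kg·m²/s²

Answer: kg·m²/s²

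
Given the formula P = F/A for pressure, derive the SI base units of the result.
Units of each symbol in P = F/A:
  F (force): kg·m/s²
  A (area): m²  → in the denominator, contributes 1/m²

Multiplying the contributions: [kg·m/s²] · [1/m²]
Adding exponents of each base unit: kg: 1, m: -1, s: -2
SI base units of pressure: kg/(m·s²)

Answer: kg/(m·s²)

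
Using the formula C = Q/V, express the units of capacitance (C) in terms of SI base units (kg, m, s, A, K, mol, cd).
Units of each symbol in C = Q/V:
  Q (charge, in coulombs): s·A
  V (voltage, in volts): kg·m²/(s³·A)  → in the denominator, contributes s³·A/(kg·m²)

Multiplying the contributions: [s·A] · [s³·A/(kg·m²)]
Adding exponents of each base unit: kg: -1, m: -2, s: 4, A: 2
SI base units of capacitance: s⁴·A²/(kg·m²)

Answer: s⁴·A²/(kg·m²)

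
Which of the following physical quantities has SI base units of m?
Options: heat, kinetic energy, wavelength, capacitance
Checking the SI base units of each option:
  heat (Q = mcΔT): kg·m²/s²  ✗
  kinetic energy (E = ½mv²): kg·m²/s²  ✗
  wavelength (λ = v/f): m  ✓ matches
  capacitance (C = Q/V): s⁴·A²/(kg·m²)  ✗

Only wavelength has units m.

Answer: wavelength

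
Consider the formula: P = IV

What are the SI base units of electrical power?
Units of each symbol in P = IV:
  I (current): A
  V (voltage, in volts): kg·m²/(s³·A)

Multiplying the contributions: [A] · [kg·m²/(s³·A)]
Adding exponents of each base unit: kg: 1, m: 2, s: -3
SI base units of electrical power: kg·m²/s³

Answer: kg·m²/s³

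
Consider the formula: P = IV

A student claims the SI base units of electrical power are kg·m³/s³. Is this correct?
Units of each symbol in P = IV:
  I (current): A
  V (voltage, in volts): kg·m²/(s³·A)

Multiplying the contributions: [A] · [kg·m²/(s³·A)]
Adding exponents of each base unit: kg: 1, m: 2, s: -3
SI base units of electrical power: kg·m²/s³

The claimed units kg·m³/s³ (exponents kg: 1, m: 3, s: -3) do not match the derived units kg·m²/s³ (exponents kg: 1, m: 2, s: -3), so the claim is incorrect.

Answer: No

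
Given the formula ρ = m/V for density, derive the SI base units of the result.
Units of each symbol in ρ = m/V:
  m (mass): kg
  V (volume): m³  → in the denominator, contributes 1/m³

Multiplying the contributions: [kg] · [1/m³]
Adding exponents of each base unit: kg: 1, m: -3
SI base units of density: kg/m³

Answer: kg/m³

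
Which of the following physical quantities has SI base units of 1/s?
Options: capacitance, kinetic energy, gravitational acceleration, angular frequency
Checking the SI base units of each option:
  capacitance (C = Q/V): s⁴·A²/(kg·m²)  ✗
  kinetic energy (E = ½mv²): kg·m²/s²  ✗
  gravitational acceleration (g = GM/r²): m/s²  ✗
  angular frequency (ω = 2πf): 1/s  ✓ matches

Only angular frequency has units 1/s.

Answer: angular frequency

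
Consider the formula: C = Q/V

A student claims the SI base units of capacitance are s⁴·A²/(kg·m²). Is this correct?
Units of each symbol in C = Q/V:
  Q (charge, in coulombs): s·A
  V (voltage, in volts): kg·m²/(s³·A)  → in the denominator, contributes s³·A/(kg·m²)

Multiplying the contributions: [s·A] · [s³·A/(kg·m²)]
Adding exponents of each base unit: kg: -1, m: -2, s: 4, A: 2
SI base units of capacitance: s⁴·A²/(kg·m²)

The claimed units s⁴·A²/(kg·m²) match the derived units, so the claim is correct.

Answer: Yes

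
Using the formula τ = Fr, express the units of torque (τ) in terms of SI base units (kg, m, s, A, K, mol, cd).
Units of each symbol in τ = Fr:
  F (force): kg·m/s²
  r (lever arm): m

Multiplying the contributions: [kg·m/s²] · [m]
Adding exponents of each base unit: kg: 1, m: 2, s: -2
SI base units of torque: kg·m²/s²

Answer: kg·m²/s²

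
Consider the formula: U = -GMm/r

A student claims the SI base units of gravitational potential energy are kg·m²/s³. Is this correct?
Units of each symbol in U = -GMm/r:
  G (gravitational constant): m³/(kg·s²)
  M (mass): kg
  m (mass): kg
  r (distance): m  → in the denominator, contributes 1/m
  The minus sign does not affect the units.

Multiplying the contributions: [m³/(kg·s²)] · [kg] · [kg] · [1/m]
Adding exponents of each base unit: kg: 1, m: 2, s: -2
SI base units of gravitational potential energy: kg·m²/s²

The claimed units kg·m²/s³ (exponents kg: 1, m: 2, s: -3) do not match the derived units kg·m²/s² (exponents kg: 1, m: 2, s: -2), so the claim is incorrect.

Answer: No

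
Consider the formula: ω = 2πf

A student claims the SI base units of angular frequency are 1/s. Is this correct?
Units of each symbol in ω = 2πf:
  f (frequency): 1/s
  The factor 2π is dimensionless.

Multiplying the contributions: [1/s]
Adding exponents of each base unit: s: -1
SI base units of angular frequency: 1/s

The claimed units 1/s match the derived units, so the claim is correct.

Answer: Yes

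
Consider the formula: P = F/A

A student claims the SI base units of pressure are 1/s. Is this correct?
Units of each symbol in P = F/A:
  F (force): kg·m/s²
  A (area): m²  → in the denominator, contributes 1/m²

Multiplying the contributions: [kg·m/s²] · [1/m²]
Adding exponents of each base unit: kg: 1, m: -1, s: -2
SI base units of pressure: kg/(m·s²)

The claimed units 1/s (exponents s: -1) do not match the derived units kg/(m·s²) (exponents kg: 1, m: -1, s: -2), so the claim is incorrect.

Answer: No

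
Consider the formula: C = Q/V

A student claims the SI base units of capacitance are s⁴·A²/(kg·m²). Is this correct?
Units of each symbol in C = Q/V:
  Q (charge, in coulombs): s·A
  V (voltage, in volts): kg·m²/(s³·A)  → in the denominator, contributes s³·A/(kg·m²)

Multiplying the contributions: [s·A] · [s³·A/(kg·m²)]
Adding exponents of each base unit: kg: -1, m: -2, s: 4, A: 2
SI base units of capacitance: s⁴·A²/(kg·m²)

The claimed units s⁴·A²/(kg·m²) match the derived units, so the claim is correct.

Answer: Yes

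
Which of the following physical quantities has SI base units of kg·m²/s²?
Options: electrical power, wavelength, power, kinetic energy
Checking the SI base units of each option:
  electrical power (P = IV): kg·m²/s³  ✗
  wavelength (λ = v/f): m  ✗
  power (P = W/t): kg·m²/s³  ✗
  kinetic energy (E = ½mv²): kg·m²/s²  ✓ matches

Only kinetic energy has units kg·m²/s².

Answer: kinetic energy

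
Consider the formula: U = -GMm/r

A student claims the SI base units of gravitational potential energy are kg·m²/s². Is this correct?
Units of each symbol in U = -GMm/r:
  G (gravitational constant): m³/(kg·s²)
  M (mass): kg
  m (mass): kg
  r (distance): m  → in the denominator, contributes 1/m
  The minus sign does not affect the units.

Multiplying the contributions: [m³/(kg·s²)] · [kg] · [kg] · [1/m]
Adding exponents of each base unit: kg: 1, m: 2, s: -2
SI base units of gravitational potential energy: kg·m²/s²

The claimed units kg·m²/s² match the derived units, so the claim is correct.

Answer: Yes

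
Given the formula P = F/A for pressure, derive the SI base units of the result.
Units of each symbol in P = F/A:
  F (force): kg·m/s²
  A (area): m²  → in the denominator, contributes 1/m²

Multiplying the contributions: [kg·m/s²] · [1/m²]
Adding exponents of each base unit: kg: 1, m: -1, s: -2
SI base units of pressure: kg/(m·s²)

Answer: kg/(m·s²)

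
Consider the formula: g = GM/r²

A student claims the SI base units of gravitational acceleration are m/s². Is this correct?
Units of each symbol in g = GM/r²:
  G (gravitational constant): m³/(kg·s²)
  M (mass): kg
  r (distance): m  → to the power 2 in the denominator, contributes 1/m²

Multiplying the contributions: [m³/(kg·s²)] · [kg] · [1/m²]
Adding exponents of each base unit: m: 1, s: -2
SI base units of gravitational acceleration: m/s²

The claimed units m/s² match the derived units, so the claim is correct.

Answer: Yes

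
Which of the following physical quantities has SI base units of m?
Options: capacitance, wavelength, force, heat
Checking the SI base units of each option:
  capacitance (C = Q/V): s⁴·A²/(kg·m²)  ✗
  wavelength (λ = v/f): m  ✓ matches
  force (F = ma): kg·m/s²  ✗
  heat (Q = mcΔT): kg·m²/s²  ✗

Only wavelength has units m.

Answer: wavelength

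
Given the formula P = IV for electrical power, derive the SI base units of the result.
Units of each symbol in P = IV:
  I (current): A
  V (voltage, in volts): kg·m²/(s³·A)

Multiplying the contributions: [A] · [kg·m²/(s³·A)]
Adding exponents of each base unit: kg: 1, m: 2, s: -3
SI base units of electrical power: kg·m²/s³

Answer: kg·m²/s³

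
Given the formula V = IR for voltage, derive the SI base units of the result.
Units of each symbol in V = IR:
  I (current): A
  R (resistance, in ohms): kg·m²/(s³·A²)

Multiplying the contributions: [A] · [kg·m²/(s³·A²)]
Adding exponents of each base unit: kg: 1, m: 2, s: -3, A: -1
SI base units of voltage: kg·m²/(s³·A)

Answer: kg·m²/(s³·A)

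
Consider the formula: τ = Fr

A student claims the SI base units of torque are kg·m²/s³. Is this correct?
Units of each symbol in τ = Fr:
  F (force): kg·m/s²
  r (lever arm): m

Multiplying the contributions: [kg·m/s²] · [m]
Adding exponents of each base unit: kg: 1, m: 2, s: -2
SI base units of torque: kg·m²/s²

The claimed units kg·m²/s³ (exponents kg: 1, m: 2, s: -3) do not match the derived units kg·m²/s² (exponents kg: 1, m: 2, s: -2), so the claim is incorrect.

Answer: No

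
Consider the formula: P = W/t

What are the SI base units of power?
Units of each symbol in P = W/t:
  W (work): kg·m²/s²
  t (time): s  → in the denominator, contributes 1/s

Multiplying the contributions: [kg·m²/s²] · [1/s]
Adding exponents of each base unit: kg: 1, m: 2, s: -3
SI base units of power: kg·m²/s³

Answer: kg·m²/s³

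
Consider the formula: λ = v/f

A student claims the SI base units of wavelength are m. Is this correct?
Units of each symbol in λ = v/f:
  v (wave speed): m/s
  f (frequency): 1/s  → in the denominator, contributes s

Multiplying the contributions: [m/s] · [s]
Adding exponents of each base unit: m: 1
SI base units of wavelength: m

The claimed units m match the derived units, so the claim is correct.

Answer: Yes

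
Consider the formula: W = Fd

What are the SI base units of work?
Units of each symbol in W = Fd:
  F (force): kg·m/s²
  d (displacement): m

Multiplying the contributions: [kg·m/s²] · [m]
Adding exponents of each base unit: kg: 1, m: 2, s: -2
SI base units of work: kg·m²/s²

Answer: kg·m²/s²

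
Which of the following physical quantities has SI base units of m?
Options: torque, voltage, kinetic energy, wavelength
Checking the SI base units of each option:
  torque (τ = Fr): kg·m²/s²  ✗
  voltage (V = IR): kg·m²/(s³·A)  ✗
  kinetic energy (E = ½mv²): kg·m²/s²  ✗
  wavelength (λ = v/f): m  ✓ matches

Only wavelength has units m.

Answer: wavelength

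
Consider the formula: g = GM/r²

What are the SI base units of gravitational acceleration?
Units of each symbol in g = GM/r²:
  G (gravitational constant): m³/(kg·s²)
  M (mass): kg
  r (distance): m  → to the power 2 in the denominator, contributes 1/m²

Multiplying the contributions: [m³/(kg·s²)] · [kg] · [1/m²]
Adding exponents of each base unit: m: 1, s: -2
SI base units of gravitational acceleration: m/s²

Answer: m/s²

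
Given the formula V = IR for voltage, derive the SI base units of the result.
Units of each symbol in V = IR:
  I (current): A
  R (resistance, in ohms): kg·m²/(s³·A²)

Multiplying the contributions: [A] · [kg·m²/(s³·A²)]
Adding exponents of each base unit: kg: 1, m: 2, s: -3, A: -1
SI base units of voltage: kg·m²/(s³·A)

Answer: kg·m²/(s³·A)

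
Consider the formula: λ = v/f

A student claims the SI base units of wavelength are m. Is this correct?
Units of each symbol in λ = v/f:
  v (wave speed): m/s
  f (frequency): 1/s  → in the denominator, contributes s

Multiplying the contributions: [m/s] · [s]
Adding exponents of each base unit: m: 1
SI base units of wavelength: m

The claimed units m match the derived units, so the claim is correct.

Answer: Yes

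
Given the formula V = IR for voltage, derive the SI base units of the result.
Units of each symbol in V = IR:
  I (current): A
  R (resistance, in ohms): kg·m²/(s³·A²)

Multiplying the contributions: [A] · [kg·m²/(s³·A²)]
Adding exponents of each base unit: kg: 1, m: 2, s: -3, A: -1
SI base units of voltage: kg·m²/(s³·A)

Answer: kg·m²/(s³·A)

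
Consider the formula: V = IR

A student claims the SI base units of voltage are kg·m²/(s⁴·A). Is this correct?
Units of each symbol in V = IR:
  I (current): A
  R (resistance, in ohms): kg·m²/(s³·A²)

Multiplying the contributions: [A] · [kg·m²/(s³·A²)]
Adding exponents of each base unit: kg: 1, m: 2, s: -3, A: -1
SI base units of voltage: kg·m²/(s³·A)

The claimed units kg·m²/(s⁴·A) (exponents kg: 1, m: 2, s: -4, A: -1) do not match the derived units kg·m²/(s³·A) (exponents kg: 1, m: 2, s: -3, A: -1), so the claim is incorrect.

Answer: No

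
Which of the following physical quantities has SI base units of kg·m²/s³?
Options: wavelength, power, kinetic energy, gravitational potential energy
Checking the SI base units of each option:
  wavelength (λ = v/f): m  ✗
  power (P = W/t): kg·m²/s³  ✓ matches
  kinetic energy (E = ½mv²): kg·m²/s²  ✗
  gravitational potential energy (U = -GMm/r): kg·m²/s²  ✗

Only power has units kg·m²/s³.

Answer: power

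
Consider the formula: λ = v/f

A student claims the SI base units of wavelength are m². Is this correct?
Units of each symbol in λ = v/f:
  v (wave speed): m/s
  f (frequency): 1/s  → in the denominator, contributes s

Multiplying the contributions: [m/s] · [s]
Adding exponents of each base unit: m: 1
SI base units of wavelength: m

The claimed units m² (exponents m: 2) do not match the derived units m (exponents m: 1), so the claim is incorrect.

Answer: No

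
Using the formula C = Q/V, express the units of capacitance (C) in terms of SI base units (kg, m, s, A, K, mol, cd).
Units of each symbol in C = Q/V:
  Q (charge, in coulombs): s·A
  V (voltage, in volts): kg·m²/(s³·A)  → in the denominator, contributes s³·A/(kg·m²)

Multiplying the contributions: [s·A] · [s³·A/(kg·m²)]
Adding exponents of each base unit: kg: -1, m: -2, s: 4, A: 2
SI base units of capacitance: s⁴·A²/(kg·m²)

Answer: s⁴·A²/(kg·m²)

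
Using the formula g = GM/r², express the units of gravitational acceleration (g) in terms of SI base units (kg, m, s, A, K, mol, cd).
Units of each symbol in g = GM/r²:
  G (gravitational constant): m³/(kg·s²)
  M (mass): kg
  r (distance): m  → to the power 2 in the denominator, contributes 1/m²

Multiplying the contributions: [m³/(kg·s²)] · [kg] · [1/m²]
Adding exponents of each base unit: m: 1, s: -2
SI base units of gravitational acceleration: m/s²

Answer: m/s²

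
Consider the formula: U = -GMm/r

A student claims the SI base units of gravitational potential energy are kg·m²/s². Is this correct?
Units of each symbol in U = -GMm/r:
  G (gravitational constant): m³/(kg·s²)
  M (mass): kg
  m (mass): kg
  r (distance): m  → in the denominator, contributes 1/m
  The minus sign does not affect the units.

Multiplying the contributions: [m³/(kg·s²)] · [kg] · [kg] · [1/m]
Adding exponents of each base unit: kg: 1, m: 2, s: -2
SI base units of gravitational potential energy: kg·m²/s²

The claimed units kg·m²/s² match the derived units, so the claim is correct.

Answer: Yes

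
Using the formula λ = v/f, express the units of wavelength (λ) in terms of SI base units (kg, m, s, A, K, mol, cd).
Units of each symbol in λ = v/f:
  v (wave speed): m/s
  f (frequency): 1/s  → in the denominator, contributes s

Multiplying the contributions: [m/s] · [s]
Adding exponents of each base unit: m: 1
SI base units of wavelength: m

Answer: m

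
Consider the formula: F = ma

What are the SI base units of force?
Units of each symbol in F = ma:
  m (mass): kg
  a (acceleration): m/s²

Multiplying the contributions: [kg] · [m/s²]
Adding exponents of each base unit: kg: 1, m: 1, s: -2
SI base units of force: kg·m/s²

Answer: kg·m/s²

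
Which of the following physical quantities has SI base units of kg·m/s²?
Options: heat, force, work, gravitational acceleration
Checking the SI base units of each option:
  heat (Q = mcΔT): kg·m²/s²  ✗
  force (F = ma): kg·m/s²  ✓ matches
  work (W = Fd): kg·m²/s²  ✗
  gravitational acceleration (g = GM/r²): m/s²  ✗

Only force has units kg·m/s².

Answer: force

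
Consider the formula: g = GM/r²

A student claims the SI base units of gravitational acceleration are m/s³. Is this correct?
Units of each symbol in g = GM/r²:
  G (gravitational constant): m³/(kg·s²)
  M (mass): kg
  r (distance): m  → to the power 2 in the denominator, contributes 1/m²

Multiplying the contributions: [m³/(kg·s²)] · [kg] · [1/m²]
Adding exponents of each base unit: m: 1, s: -2
SI base units of gravitational acceleration: m/s²

The claimed units m/s³ (exponents m: 1, s: -3) do not match the derived units m/s² (exponents m: 1, s: -2), so the claim is incorrect.

Answer: No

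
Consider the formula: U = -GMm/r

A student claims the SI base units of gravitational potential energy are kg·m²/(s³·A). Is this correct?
Units of each symbol in U = -GMm/r:
  G (gravitational constant): m³/(kg·s²)
  M (mass): kg
  m (mass): kg
  r (distance): m  → in the denominator, contributes 1/m
  The minus sign does not affect the units.

Multiplying the contributions: [m³/(kg·s²)] · [kg] · [kg] · [1/m]
Adding exponents of each base unit: kg: 1, m: 2, s: -2
SI base units of gravitational potential energy: kg·m²/s²

The claimed units kg·m²/(s³·A) (exponents kg: 1, m: 2, s: -3, A: -1) do not match the derived units kg·m²/s² (exponents kg: 1, m: 2, s: -2), so the claim is incorrect.

Answer: No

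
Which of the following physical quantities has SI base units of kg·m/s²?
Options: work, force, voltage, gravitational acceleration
Checking the SI base units of each option:
  work (W = Fd): kg·m²/s²  ✗
  force (F = ma): kg·m/s²  ✓ matches
  voltage (V = IR): kg·m²/(s³·A)  ✗
  gravitational acceleration (g = GM/r²): m/s²  ✗

Only force has units kg·m/s².

Answer: force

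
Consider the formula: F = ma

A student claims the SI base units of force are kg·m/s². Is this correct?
Units of each symbol in F = ma:
  m (mass): kg
  a (acceleration): m/s²

Multiplying the contributions: [kg] · [m/s²]
Adding exponents of each base unit: kg: 1, m: 1, s: -2
SI base units of force: kg·m/s²

The claimed units kg·m/s² match the derived units, so the claim is correct.

Answer: Yes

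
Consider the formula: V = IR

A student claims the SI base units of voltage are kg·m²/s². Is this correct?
Units of each symbol in V = IR:
  I (current): A
  R (resistance, in ohms): kg·m²/(s³·A²)

Multiplying the contributions: [A] · [kg·m²/(s³·A²)]
Adding exponents of each base unit: kg: 1, m: 2, s: -3, A: -1
SI base units of voltage: kg·m²/(s³·A)

The claimed units kg·m²/s² (exponents kg: 1, m: 2, s: -2) do not match the derived units kg·m²/(s³·A) (exponents kg: 1, m: 2, s: -3, A: -1), so the claim is incorrect.

Answer: No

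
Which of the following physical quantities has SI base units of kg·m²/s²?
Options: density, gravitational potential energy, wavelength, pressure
Checking the SI base units of each option:
  density (ρ = m/V): kg/m³  ✗
  gravitational potential energy (U = -GMm/r): kg·m²/s²  ✓ matches
  wavelength (λ = v/f): m  ✗
  pressure (P = F/A): kg/(m·s²)  ✗

Only gravitational potential energy has units kg·m²/s².

Answer: gravitational potential energy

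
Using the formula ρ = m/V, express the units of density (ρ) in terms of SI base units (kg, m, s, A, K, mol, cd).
Units of each symbol in ρ = m/V:
  m (mass): kg
  V (volume): m³  → in the denominator, contributes 1/m³

Multiplying the contributions: [kg] · [1/m³]
Adding exponents of each base unit: kg: 1, m: -3
SI base units of density: kg/m³

Answer: kg/m³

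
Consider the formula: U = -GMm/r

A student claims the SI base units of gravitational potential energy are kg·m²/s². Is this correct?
Units of each symbol in U = -GMm/r:
  G (gravitational constant): m³/(kg·s²)
  M (mass): kg
  m (mass): kg
  r (distance): m  → in the denominator, contributes 1/m
  The minus sign does not affect the units.

Multiplying the contributions: [m³/(kg·s²)] · [kg] · [kg] · [1/m]
Adding exponents of each base unit: kg: 1, m: 2, s: -2
SI base units of gravitational potential energy: kg·m²/s²

The claimed units kg·m²/s² match the derived units, so the claim is correct.

Answer: Yes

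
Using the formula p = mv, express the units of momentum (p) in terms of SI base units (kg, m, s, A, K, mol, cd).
Units of each symbol in p = mv:
  m (mass): kg
  v (velocity): m/s

Multiplying the contributions: [kg] · [m/s]
Adding exponents of each base unit: kg: 1, m: 1, s: -1
SI base units of momentum: kg·m/s

Answer: kg·m/s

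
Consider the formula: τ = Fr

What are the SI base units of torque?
Units of each symbol in τ = Fr:
  F (force): kg·m/s²
  r (lever arm): m

Multiplying the contributions: [kg·m/s²] · [m]
Adding exponents of each base unit: kg: 1, m: 2, s: -2
SI base units of torque: kg·m²/s²

Answer: kg·m²/s²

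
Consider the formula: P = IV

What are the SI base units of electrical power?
Units of each symbol in P = IV:
  I (current): A
  V (voltage, in volts): kg·m²/(s³·A)

Multiplying the contributions: [A] · [kg·m²/(s³·A)]
Adding exponents of each base unit: kg: 1, m: 2, s: -3
SI base units of electrical power: kg·m²/s³

Answer: kg·m²/s³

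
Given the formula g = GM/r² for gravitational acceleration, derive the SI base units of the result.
Units of each symbol in g = GM/r²:
  G (gravitational constant): m³/(kg·s²)
  M (mass): kg
  r (distance): m  → to the power 2 in the denominator, contributes 1/m²

Multiplying the contributions: [m³/(kg·s²)] · [kg] · [1/m²]
Adding exponents of each base unit: m: 1, s: -2
SI base units of gravitational acceleration: m/s²

Answer: m/s²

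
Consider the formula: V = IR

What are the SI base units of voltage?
Units of each symbol in V = IR:
  I (current): A
  R (resistance, in ohms): kg·m²/(s³·A²)

Multiplying the contributions: [A] · [kg·m²/(s³·A²)]
Adding exponents of each base unit: kg: 1, m: 2, s: -3, A: -1
SI base units of voltage: kg·m²/(s³·A)

Answer: kg·m²/(s³·A)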